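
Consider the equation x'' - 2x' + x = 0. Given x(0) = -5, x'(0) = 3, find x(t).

x = -5*exp(t) + 8*t*exp(t)

Characteristic equation r² - 2r + 1 = 0 has discriminant (-2)² - 4·(1) = 0, so r = 1 is a repeated root.
Hence x_h = (C1 + C2*t)*exp(t).
Apply the initial conditions: x(0) = C1 = -5 and x'(0) = C1 + C2 = 3. Solving gives C1 = -5, C2 = 8.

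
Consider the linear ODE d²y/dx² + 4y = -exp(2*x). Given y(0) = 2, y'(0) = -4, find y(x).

Characteristic equation r² + 4 = 0 has discriminant (0)² - 4·(4) = -16 < 0, so r = ± 2i.
Hence y_h = C1*cos(2*x) + C2*sin(2*x).
Try y_p = A*exp(2*x). Substituting into the equation and dividing by exp(2*x) gives A = -1/8, so y_p = -exp(2*x)/8.
General solution: y = -exp(2*x)/8 + C1*cos(2*x) + C2*sin(2*x).
Apply the initial conditions: y(0) = -1/8 + C1 = 2 and y'(0) = -1/4 + 2*C2 = -4. Solving gives C1 = 17/8, C2 = -15/8.

y = -15*sin(2*x)/8 - exp(2*x)/8 + 17*cos(2*x)/8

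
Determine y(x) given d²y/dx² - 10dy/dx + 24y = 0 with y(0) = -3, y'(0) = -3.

Characteristic equation r² - 10r + 24 = 0 factors as (r - 4)(r - 6) = 0, so r = 4, 6.
Hence y_h = C1*exp(4*x) + C2*exp(6*x).
Apply the initial conditions: y(0) = C1 + C2 = -3 and y'(0) = 4*C1 + 6*C2 = -3. Solving gives C1 = -15/2, C2 = 9/2.

y = -15*exp(4*x)/2 + 9*exp(6*x)/2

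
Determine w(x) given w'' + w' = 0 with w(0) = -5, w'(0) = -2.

Characteristic equation r² + r = 0 factors as (r + 1)r = 0, so r = -1, 0.
Hence w_h = C1*exp(-x) + C2.
Apply the initial conditions: w(0) = C1 + C2 = -5 and w'(0) = -C1 = -2. Solving gives C1 = 2, C2 = -7.

w = -7 + 2*exp(-x)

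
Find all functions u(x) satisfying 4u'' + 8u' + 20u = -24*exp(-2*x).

u = -6*exp(-2*x)/5 + C1*cos(2*x)*exp(-x) + C2*exp(-x)*sin(2*x)

Divide through by 4: u'' + 2u' + 5u = -6*exp(-2*x).
Characteristic equation r² + 2r + 5 = 0 has discriminant (2)² - 4·(5) = -16 < 0, so r = -1 ± 2i.
Hence u_h = C1*cos(2*x)*exp(-x) + C2*exp(-x)*sin(2*x).
Try u_p = A*exp(-2*x). Substituting into the equation and dividing by exp(-2*x) gives A = -6/5, so u_p = -6*exp(-2*x)/5.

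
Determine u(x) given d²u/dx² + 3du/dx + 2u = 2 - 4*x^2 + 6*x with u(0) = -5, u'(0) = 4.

Characteristic equation r² + 3r + 2 = 0 factors as (r + 2)(r + 1) = 0, so r = -2, -1.
Hence u_h = C1*exp(-2*x) + C2*exp(-x).
For the particular solution try u_p = A0 + A1*x + A2*x^2. Substituting and matching coefficients of each power of x gives A0 = -21/2, A1 = 9, A2 = -2, so u_p = -21/2 - 2*x^2 + 9*x.
General solution: u = -21/2 - 2*x^2 + 9*x + C1*exp(-2*x) + C2*exp(-x).
Apply the initial conditions: u(0) = -21/2 + C1 + C2 = -5 and u'(0) = 9 - C2 - 2*C1 = 4. Solving gives C1 = -1/2, C2 = 6.

u = -21/2 - 2*x**2 + 6*exp(-x) + 9*x - exp(-2*x)/2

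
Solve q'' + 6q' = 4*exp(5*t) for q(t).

Characteristic equation r² + 6r = 0 factors as (r + 6)r = 0, so r = -6, 0.
Hence q_h = C1*exp(-6*t) + C2.
Try q_p = A*exp(5*t). Substituting into the equation and dividing by exp(5*t) gives A = 4/55, so q_p = 4*exp(5*t)/55.

q = C2 + 4*exp(5*t)/55 + C1*exp(-6*t)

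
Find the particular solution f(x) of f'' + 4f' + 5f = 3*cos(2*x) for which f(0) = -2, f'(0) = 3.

Characteristic equation r² + 4r + 5 = 0 has discriminant (4)² - 4·(5) = -4 < 0, so r = -2 ± i.
Hence f_h = C1*cos(x)*exp(-2*x) + C2*exp(-2*x)*sin(x).
Try f_p = A*cos(2*x) + B*sin(2*x). Substituting and equating the coefficients of cos(2x) and sin(2x) gives A = 3/65, B = 24/65, so f_p = 3*cos(2*x)/65 + 24*sin(2*x)/65.
General solution: f = 3*cos(2*x)/65 + 24*sin(2*x)/65 + C1*cos(x)*exp(-2*x) + C2*exp(-2*x)*sin(x).
Apply the initial conditions: f(0) = 3/65 + C1 = -2 and f'(0) = 48/65 + C2 - 2*C1 = 3. Solving gives C1 = -133/65, C2 = -119/65.

f = 3*cos(2*x)/65 + 24*sin(2*x)/65 - 133*cos(x)*exp(-2*x)/65 - 119*exp(-2*x)*sin(x)/65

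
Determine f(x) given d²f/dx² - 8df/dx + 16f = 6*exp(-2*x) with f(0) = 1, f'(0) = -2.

Characteristic equation r² - 8r + 16 = 0 has discriminant (-8)² - 4·(16) = 0, so r = 4 is a repeated root.
Hence f_h = (C1 + C2*x)*exp(4*x).
Try f_p = A*exp(-2*x). Substituting into the equation and dividing by exp(-2*x) gives A = 1/6, so f_p = exp(-2*x)/6.
General solution: f = exp(-2*x)/6 + C1*exp(4*x) + C2*x*exp(4*x).
Apply the initial conditions: f(0) = 1/6 + C1 = 1 and f'(0) = -1/3 + C2 + 4*C1 = -2. Solving gives C1 = 5/6, C2 = -5.

f = exp(-2*x)/6 + 5*exp(4*x)/6 - 5*x*exp(4*x)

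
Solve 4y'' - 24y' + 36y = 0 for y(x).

Divide through by 4: y'' - 6y' + 9y = 0.
Characteristic equation r² - 6r + 9 = 0 has discriminant (-6)² - 4·(9) = 0, so r = 3 is a repeated root.
Hence y_h = (C1 + C2*x)*exp(3*x).

y = C1*exp(3*x) + C2*x*exp(3*x)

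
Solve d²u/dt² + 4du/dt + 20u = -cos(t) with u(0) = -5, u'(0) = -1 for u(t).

u = -19*cos(t)/377 - 4*sin(t)/377 - 4105*exp(-2*t)*sin(4*t)/1508 - 1866*cos(4*t)*exp(-2*t)/377

Characteristic equation r² + 4r + 20 = 0 has discriminant (4)² - 4·(20) = -64 < 0, so r = -2 ± 4i.
Hence u_h = C1*cos(4*t)*exp(-2*t) + C2*exp(-2*t)*sin(4*t).
Try u_p = A*cos(t) + B*sin(t). Substituting and equating the coefficients of cos(t) and sin(t) gives A = -19/377, B = -4/377, so u_p = -19*cos(t)/377 - 4*sin(t)/377.
General solution: u = -19*cos(t)/377 - 4*sin(t)/377 + C1*cos(4*t)*exp(-2*t) + C2*exp(-2*t)*sin(4*t).
Apply the initial conditions: u(0) = -19/377 + C1 = -5 and u'(0) = -4/377 - 2*C1 + 4*C2 = -1. Solving gives C1 = -1866/377, C2 = -4105/1508.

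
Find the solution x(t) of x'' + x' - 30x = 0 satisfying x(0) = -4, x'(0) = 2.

Characteristic equation r² + r - 30 = 0 factors as (r - 5)(r + 6) = 0, so r = 5, -6.
Hence x_h = C1*exp(5*t) + C2*exp(-6*t).
Apply the initial conditions: x(0) = C1 + C2 = -4 and x'(0) = -6*C2 + 5*C1 = 2. Solving gives C1 = -2, C2 = -2.

x = -2*exp(-6*t) - 2*exp(5*t)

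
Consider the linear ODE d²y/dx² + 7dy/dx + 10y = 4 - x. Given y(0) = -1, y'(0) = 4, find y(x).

y = 47/100 - 29*exp(-5*x)/75 - 13*exp(-2*x)/12 - x/10

Characteristic equation r² + 7r + 10 = 0 factors as (r + 5)(r + 2) = 0, so r = -5, -2.
Hence y_h = C1*exp(-5*x) + C2*exp(-2*x).
For the particular solution try y_p = A0 + A1*x. Substituting and matching coefficients of each power of x gives A0 = 47/100, A1 = -1/10, so y_p = 47/100 - x/10.
General solution: y = 47/100 - x/10 + C1*exp(-5*x) + C2*exp(-2*x).
Apply the initial conditions: y(0) = 47/100 + C1 + C2 = -1 and y'(0) = -1/10 - 5*C1 - 2*C2 = 4. Solving gives C1 = -29/75, C2 = -13/12.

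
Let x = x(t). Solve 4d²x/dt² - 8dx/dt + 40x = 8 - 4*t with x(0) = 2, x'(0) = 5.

Divide through by 4: x'' - 2x' + 10x = 2 - t.
Characteristic equation r² - 2r + 10 = 0 has discriminant (-2)² - 4·(10) = -36 < 0, so r = 1 ± 3i.
Hence x_h = C1*cos(3*t)*exp(t) + C2*exp(t)*sin(3*t).
For the particular solution try x_p = A0 + A1*t. Substituting and matching coefficients of each power of t gives A0 = 9/50, A1 = -1/10, so x_p = 9/50 - t/10.
General solution: x = 9/50 - t/10 + C1*cos(3*t)*exp(t) + C2*exp(t)*sin(3*t).
Apply the initial conditions: x(0) = 9/50 + C1 = 2 and x'(0) = -1/10 + C1 + 3*C2 = 5. Solving gives C1 = 91/50, C2 = 82/75.

x = 9/50 - t/10 + 82*exp(t)*sin(3*t)/75 + 91*cos(3*t)*exp(t)/50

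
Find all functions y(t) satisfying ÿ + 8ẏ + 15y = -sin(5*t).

Characteristic equation r² + 8r + 15 = 0 factors as (r + 5)(r + 3) = 0, so r = -5, -3.
Hence y_h = C1*exp(-5*t) + C2*exp(-3*t).
Try y_p = A*cos(5*t) + B*sin(5*t). Substituting and equating the coefficients of cos(5t) and sin(5t) gives A = 2/85, B = 1/170, so y_p = sin(5*t)/170 + 2*cos(5*t)/85.

y = sin(5*t)/170 + 2*cos(5*t)/85 + C1*exp(-5*t) + C2*exp(-3*t)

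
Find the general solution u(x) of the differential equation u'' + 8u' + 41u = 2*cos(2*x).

u = 32*sin(2*x)/1625 + 74*cos(2*x)/1625 + C1*cos(5*x)*exp(-4*x) + C2*exp(-4*x)*sin(5*x)

Characteristic equation r² + 8r + 41 = 0 has discriminant (8)² - 4·(41) = -100 < 0, so r = -4 ± 5i.
Hence u_h = C1*cos(5*x)*exp(-4*x) + C2*exp(-4*x)*sin(5*x).
Try u_p = A*cos(2*x) + B*sin(2*x). Substituting and equating the coefficients of cos(2x) and sin(2x) gives A = 74/1625, B = 32/1625, so u_p = 32*sin(2*x)/1625 + 74*cos(2*x)/1625.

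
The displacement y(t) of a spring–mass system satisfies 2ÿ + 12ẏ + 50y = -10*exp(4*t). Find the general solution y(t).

Divide through by 2: y'' + 6y' + 25y = -5*exp(4*t).
Characteristic equation r² + 6r + 25 = 0 has discriminant (6)² - 4·(25) = -64 < 0, so r = -3 ± 4i.
Hence y_h = C1*cos(4*t)*exp(-3*t) + C2*exp(-3*t)*sin(4*t).
Try y_p = A*exp(4*t). Substituting into the equation and dividing by exp(4*t) gives A = -1/13, so y_p = -exp(4*t)/13.

y = -exp(4*t)/13 + C1*cos(4*t)*exp(-3*t) + C2*exp(-3*t)*sin(4*t)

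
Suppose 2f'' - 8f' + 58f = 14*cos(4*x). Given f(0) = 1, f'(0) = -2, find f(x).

f = -112*sin(4*x)/425 + 91*cos(4*x)/425 - 214*exp(2*x)*sin(5*x)/425 + 334*cos(5*x)*exp(2*x)/425

Divide through by 2: f'' - 4f' + 29f = 7*cos(4*x).
Characteristic equation r² - 4r + 29 = 0 has discriminant (-4)² - 4·(29) = -100 < 0, so r = 2 ± 5i.
Hence f_h = C1*cos(5*x)*exp(2*x) + C2*exp(2*x)*sin(5*x).
Try f_p = A*cos(4*x) + B*sin(4*x). Substituting and equating the coefficients of cos(4x) and sin(4x) gives A = 91/425, B = -112/425, so f_p = -112*sin(4*x)/425 + 91*cos(4*x)/425.
General solution: f = -112*sin(4*x)/425 + 91*cos(4*x)/425 + C1*cos(5*x)*exp(2*x) + C2*exp(2*x)*sin(5*x).
Apply the initial conditions: f(0) = 91/425 + C1 = 1 and f'(0) = -448/425 + 2*C1 + 5*C2 = -2. Solving gives C1 = 334/425, C2 = -214/425.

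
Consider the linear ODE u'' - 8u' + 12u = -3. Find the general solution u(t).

Characteristic equation r² - 8r + 12 = 0 factors as (r - 6)(r - 2) = 0, so r = 6, 2.
Hence u_h = C1*exp(6*t) + C2*exp(2*t).
For the particular solution try u_p = A0. Substituting and matching coefficients of each power of t gives A0 = -1/4, so u_p = -1/4.

u = -1/4 + C1*exp(6*t) + C2*exp(2*t)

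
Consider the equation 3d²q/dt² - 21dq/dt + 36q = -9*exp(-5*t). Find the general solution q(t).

q = -exp(-5*t)/24 + C1*exp(4*t) + C2*exp(3*t)

Divide through by 3: q'' - 7q' + 12q = -3*exp(-5*t).
Characteristic equation r² - 7r + 12 = 0 factors as (r - 4)(r - 3) = 0, so r = 4, 3.
Hence q_h = C1*exp(4*t) + C2*exp(3*t).
Try q_p = A*exp(-5*t). Substituting into the equation and dividing by exp(-5*t) gives A = -1/24, so q_p = -exp(-5*t)/24.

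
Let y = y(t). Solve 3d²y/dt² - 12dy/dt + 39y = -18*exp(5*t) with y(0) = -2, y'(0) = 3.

y = -exp(5*t)/3 - 5*cos(3*t)*exp(2*t)/3 + 8*exp(2*t)*sin(3*t)/3

Divide through by 3: y'' - 4y' + 13y = -6*exp(5*t).
Characteristic equation r² - 4r + 13 = 0 has discriminant (-4)² - 4·(13) = -36 < 0, so r = 2 ± 3i.
Hence y_h = C1*cos(3*t)*exp(2*t) + C2*exp(2*t)*sin(3*t).
Try y_p = A*exp(5*t). Substituting into the equation and dividing by exp(5*t) gives A = -1/3, so y_p = -exp(5*t)/3.
General solution: y = -exp(5*t)/3 + C1*cos(3*t)*exp(2*t) + C2*exp(2*t)*sin(3*t).
Apply the initial conditions: y(0) = -1/3 + C1 = -2 and y'(0) = -5/3 + 2*C1 + 3*C2 = 3. Solving gives C1 = -5/3, C2 = 8/3.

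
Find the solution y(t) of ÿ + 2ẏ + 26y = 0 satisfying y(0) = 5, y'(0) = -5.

Characteristic equation r² + 2r + 26 = 0 has discriminant (2)² - 4·(26) = -100 < 0, so r = -1 ± 5i.
Hence y_h = C1*cos(5*t)*exp(-t) + C2*exp(-t)*sin(5*t).
Apply the initial conditions: y(0) = C1 = 5 and y'(0) = -C1 + 5*C2 = -5. Solving gives C1 = 5, C2 = 0.

y = 5*cos(5*t)*exp(-t)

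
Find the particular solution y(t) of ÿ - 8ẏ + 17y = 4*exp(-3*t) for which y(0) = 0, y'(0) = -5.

y = 2*exp(-3*t)/25 - 111*exp(4*t)*sin(t)/25 - 2*cos(t)*exp(4*t)/25

Characteristic equation r² - 8r + 17 = 0 has discriminant (-8)² - 4·(17) = -4 < 0, so r = 4 ± i.
Hence y_h = C1*cos(t)*exp(4*t) + C2*exp(4*t)*sin(t).
Try y_p = A*exp(-3*t). Substituting into the equation and dividing by exp(-3*t) gives A = 2/25, so y_p = 2*exp(-3*t)/25.
General solution: y = 2*exp(-3*t)/25 + C1*cos(t)*exp(4*t) + C2*exp(4*t)*sin(t).
Apply the initial conditions: y(0) = 2/25 + C1 = 0 and y'(0) = -6/25 + C2 + 4*C1 = -5. Solving gives C1 = -2/25, C2 = -111/25.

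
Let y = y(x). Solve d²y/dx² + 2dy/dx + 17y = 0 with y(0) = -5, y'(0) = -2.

y = -5*cos(4*x)*exp(-x) - 7*exp(-x)*sin(4*x)/4

Characteristic equation r² + 2r + 17 = 0 has discriminant (2)² - 4·(17) = -64 < 0, so r = -1 ± 4i.
Hence y_h = C1*cos(4*x)*exp(-x) + C2*exp(-x)*sin(4*x).
Apply the initial conditions: y(0) = C1 = -5 and y'(0) = -C1 + 4*C2 = -2. Solving gives C1 = -5, C2 = -7/4.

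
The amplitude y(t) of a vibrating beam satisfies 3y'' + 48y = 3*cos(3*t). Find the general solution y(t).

y = cos(3*t)/7 + C1*cos(4*t) + C2*sin(4*t)

Divide through by 3: y'' + 16y = cos(3*t).
Characteristic equation r² + 16 = 0 has discriminant (0)² - 4·(16) = -64 < 0, so r = ± 4i.
Hence y_h = C1*cos(4*t) + C2*sin(4*t).
Try y_p = A*cos(3*t) + B*sin(3*t). Substituting and equating the coefficients of cos(3t) and sin(3t) gives A = 1/7, B = 0, so y_p = cos(3*t)/7.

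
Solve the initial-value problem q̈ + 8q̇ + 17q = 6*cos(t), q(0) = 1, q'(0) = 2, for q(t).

Characteristic equation r² + 8r + 17 = 0 has discriminant (8)² - 4·(17) = -4 < 0, so r = -4 ± i.
Hence q_h = C1*cos(t)*exp(-4*t) + C2*exp(-4*t)*sin(t).
Try q_p = A*cos(t) + B*sin(t). Substituting and equating the coefficients of cos(t) and sin(t) gives A = 3/10, B = 3/20, so q_p = 3*cos(t)/10 + 3*sin(t)/20.
General solution: q = 3*cos(t)/10 + 3*sin(t)/20 + C1*cos(t)*exp(-4*t) + C2*exp(-4*t)*sin(t).
Apply the initial conditions: q(0) = 3/10 + C1 = 1 and q'(0) = 3/20 + C2 - 4*C1 = 2. Solving gives C1 = 7/10, C2 = 93/20.

q = 3*cos(t)/10 + 3*sin(t)/20 + 7*cos(t)*exp(-4*t)/10 + 93*exp(-4*t)*sin(t)/20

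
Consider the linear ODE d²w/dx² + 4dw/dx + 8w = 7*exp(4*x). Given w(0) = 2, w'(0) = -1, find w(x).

Characteristic equation r² + 4r + 8 = 0 has discriminant (4)² - 4·(8) = -16 < 0, so r = -2 ± 2i.
Hence w_h = C1*cos(2*x)*exp(-2*x) + C2*exp(-2*x)*sin(2*x).
Try w_p = A*exp(4*x). Substituting into the equation and dividing by exp(4*x) gives A = 7/40, so w_p = 7*exp(4*x)/40.
General solution: w = 7*exp(4*x)/40 + C1*cos(2*x)*exp(-2*x) + C2*exp(-2*x)*sin(2*x).
Apply the initial conditions: w(0) = 7/40 + C1 = 2 and w'(0) = 7/10 - 2*C1 + 2*C2 = -1. Solving gives C1 = 73/40, C2 = 39/40.

w = 7*exp(4*x)/40 + 39*exp(-2*x)*sin(2*x)/40 + 73*cos(2*x)*exp(-2*x)/40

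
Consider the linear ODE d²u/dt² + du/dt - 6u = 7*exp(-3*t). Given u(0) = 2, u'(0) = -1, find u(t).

Characteristic equation r² + r - 6 = 0 factors as (r - 2)(r + 3) = 0, so r = 2, -3.
Hence u_h = C1*exp(2*t) + C2*exp(-3*t).
Since exp(-3*t) solves the homogeneous equation (r = -3 is a root of multiplicity 1), multiply the trial by t. Try u_p = A*t*exp(-3*t). Substituting into the equation and dividing by exp(-3*t) gives A = -7/5, so u_p = -7*t*exp(-3*t)/5.
General solution: u = C1*exp(2*t) + C2*exp(-3*t) - 7*t*exp(-3*t)/5.
Apply the initial conditions: u(0) = C1 + C2 = 2 and u'(0) = -7/5 - 3*C2 + 2*C1 = -1. Solving gives C1 = 32/25, C2 = 18/25.

u = 18*exp(-3*t)/25 + 32*exp(2*t)/25 - 7*t*exp(-3*t)/5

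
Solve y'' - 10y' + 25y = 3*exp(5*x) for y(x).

Characteristic equation r² - 10r + 25 = 0 has discriminant (-10)² - 4·(25) = 0, so r = 5 is a repeated root.
Hence y_h = (C1 + C2*x)*exp(5*x).
Since exp(5*x) solves the homogeneous equation (r = 5 is a root of multiplicity 2), multiply the trial by x^2. Try y_p = A*x^2*exp(5*x). Substituting into the equation and dividing by exp(5*x) gives A = 3/2, so y_p = 3*x^2*exp(5*x)/2.

y = C1*exp(5*x) + 3*x**2*exp(5*x)/2 + C2*x*exp(5*x)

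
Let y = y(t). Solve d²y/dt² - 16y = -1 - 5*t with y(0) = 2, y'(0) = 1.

Characteristic equation r² - 16 = 0 factors as (r - 4)(r + 4) = 0, so r = 4, -4.
Hence y_h = C1*exp(4*t) + C2*exp(-4*t).
For the particular solution try y_p = A0 + A1*t. Substituting and matching coefficients of each power of t gives A0 = 1/16, A1 = 5/16, so y_p = 1/16 + 5*t/16.
General solution: y = 1/16 + 5*t/16 + C1*exp(4*t) + C2*exp(-4*t).
Apply the initial conditions: y(0) = 1/16 + C1 + C2 = 2 and y'(0) = 5/16 - 4*C2 + 4*C1 = 1. Solving gives C1 = 135/128, C2 = 113/128.

y = 1/16 + 5*t/16 + 113*exp(-4*t)/128 + 135*exp(4*t)/128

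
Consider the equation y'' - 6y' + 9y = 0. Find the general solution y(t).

y = C1*exp(3*t) + C2*t*exp(3*t)

Characteristic equation r² - 6r + 9 = 0 has discriminant (-6)² - 4·(9) = 0, so r = 3 is a repeated root.
Hence y_h = (C1 + C2*t)*exp(3*t).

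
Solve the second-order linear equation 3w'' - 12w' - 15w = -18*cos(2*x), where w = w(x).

Divide through by 3: w'' - 4w' - 5w = -6*cos(2*x).
Characteristic equation r² - 4r - 5 = 0 factors as (r + 1)(r - 5) = 0, so r = -1, 5.
Hence w_h = C1*exp(-x) + C2*exp(5*x).
Try w_p = A*cos(2*x) + B*sin(2*x). Substituting and equating the coefficients of cos(2x) and sin(2x) gives A = 54/145, B = 48/145, so w_p = 48*sin(2*x)/145 + 54*cos(2*x)/145.

w = 48*sin(2*x)/145 + 54*cos(2*x)/145 + C1*exp(-x) + C2*exp(5*x)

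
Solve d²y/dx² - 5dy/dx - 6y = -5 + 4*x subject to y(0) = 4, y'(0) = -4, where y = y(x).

y = 25/18 - 13*exp(6*x)/126 - 2*x/3 + 19*exp(-x)/7

Characteristic equation r² - 5r - 6 = 0 factors as (r - 6)(r + 1) = 0, so r = 6, -1.
Hence y_h = C1*exp(6*x) + C2*exp(-x).
For the particular solution try y_p = A0 + A1*x. Substituting and matching coefficients of each power of x gives A0 = 25/18, A1 = -2/3, so y_p = 25/18 - 2*x/3.
General solution: y = 25/18 - 2*x/3 + C1*exp(6*x) + C2*exp(-x).
Apply the initial conditions: y(0) = 25/18 + C1 + C2 = 4 and y'(0) = -2/3 - C2 + 6*C1 = -4. Solving gives C1 = -13/126, C2 = 19/7.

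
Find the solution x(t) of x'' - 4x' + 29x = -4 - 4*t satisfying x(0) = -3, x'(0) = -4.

x = -132/841 - 4*t/29 - 2391*cos(5*t)*exp(2*t)/841 + 1534*exp(2*t)*sin(5*t)/4205

Characteristic equation r² - 4r + 29 = 0 has discriminant (-4)² - 4·(29) = -100 < 0, so r = 2 ± 5i.
Hence x_h = C1*cos(5*t)*exp(2*t) + C2*exp(2*t)*sin(5*t).
For the particular solution try x_p = A0 + A1*t. Substituting and matching coefficients of each power of t gives A0 = -132/841, A1 = -4/29, so x_p = -132/841 - 4*t/29.
General solution: x = -132/841 - 4*t/29 + C1*cos(5*t)*exp(2*t) + C2*exp(2*t)*sin(5*t).
Apply the initial conditions: x(0) = -132/841 + C1 = -3 and x'(0) = -4/29 + 2*C1 + 5*C2 = -4. Solving gives C1 = -2391/841, C2 = 1534/4205.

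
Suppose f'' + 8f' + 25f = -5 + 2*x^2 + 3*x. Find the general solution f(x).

f = -3569/15625 + 2*x**2/25 + 43*x/625 + C1*cos(3*x)*exp(-4*x) + C2*exp(-4*x)*sin(3*x)

Characteristic equation r² + 8r + 25 = 0 has discriminant (8)² - 4·(25) = -36 < 0, so r = -4 ± 3i.
Hence f_h = C1*cos(3*x)*exp(-4*x) + C2*exp(-4*x)*sin(3*x).
For the particular solution try f_p = A0 + A1*x + A2*x^2. Substituting and matching coefficients of each power of x gives A0 = -3569/15625, A1 = 43/625, A2 = 2/25, so f_p = -3569/15625 + 2*x^2/25 + 43*x/625.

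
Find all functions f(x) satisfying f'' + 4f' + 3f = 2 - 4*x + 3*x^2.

f = 16/3 + x**2 - 4*x + C1*exp(-x) + C2*exp(-3*x)

Characteristic equation r² + 4r + 3 = 0 factors as (r + 1)(r + 3) = 0, so r = -1, -3.
Hence f_h = C1*exp(-x) + C2*exp(-3*x).
For the particular solution try f_p = A0 + A1*x + A2*x^2. Substituting and matching coefficients of each power of x gives A0 = 16/3, A1 = -4, A2 = 1, so f_p = 16/3 + x^2 - 4*x.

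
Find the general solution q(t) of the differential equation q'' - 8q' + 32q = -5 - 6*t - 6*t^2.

Characteristic equation r² - 8r + 32 = 0 has discriminant (-8)² - 4·(32) = -64 < 0, so r = 4 ± 4i.
Hence q_h = C1*cos(4*t)*exp(4*t) + C2*exp(4*t)*sin(4*t).
For the particular solution try q_p = A0 + A1*t + A2*t^2. Substituting and matching coefficients of each power of t gives A0 = -55/256, A1 = -9/32, A2 = -3/16, so q_p = -55/256 - 9*t/32 - 3*t^2/16.

q = -55/256 - 9*t/32 - 3*t**2/16 + C1*cos(4*t)*exp(4*t) + C2*exp(4*t)*sin(4*t)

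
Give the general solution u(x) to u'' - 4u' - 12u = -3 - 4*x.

Characteristic equation r² - 4r - 12 = 0 factors as (r - 6)(r + 2) = 0, so r = 6, -2.
Hence u_h = C1*exp(6*x) + C2*exp(-2*x).
For the particular solution try u_p = A0 + A1*x. Substituting and matching coefficients of each power of x gives A0 = 5/36, A1 = 1/3, so u_p = 5/36 + x/3.

u = 5/36 + x/3 + C1*exp(6*x) + C2*exp(-2*x)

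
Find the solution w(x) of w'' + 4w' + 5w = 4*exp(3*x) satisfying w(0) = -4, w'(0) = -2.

w = 2*exp(3*x)/13 - 140*exp(-2*x)*sin(x)/13 - 54*cos(x)*exp(-2*x)/13

Characteristic equation r² + 4r + 5 = 0 has discriminant (4)² - 4·(5) = -4 < 0, so r = -2 ± i.
Hence w_h = C1*cos(x)*exp(-2*x) + C2*exp(-2*x)*sin(x).
Try w_p = A*exp(3*x). Substituting into the equation and dividing by exp(3*x) gives A = 2/13, so w_p = 2*exp(3*x)/13.
General solution: w = 2*exp(3*x)/13 + C1*cos(x)*exp(-2*x) + C2*exp(-2*x)*sin(x).
Apply the initial conditions: w(0) = 2/13 + C1 = -4 and w'(0) = 6/13 + C2 - 2*C1 = -2. Solving gives C1 = -54/13, C2 = -140/13.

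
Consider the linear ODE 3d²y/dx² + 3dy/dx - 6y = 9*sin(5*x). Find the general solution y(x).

y = -81*sin(5*x)/754 - 15*cos(5*x)/754 + C1*exp(-2*x) + C2*exp(x)

Divide through by 3: y'' + y' - 2y = 3*sin(5*x).
Characteristic equation r² + r - 2 = 0 factors as (r + 2)(r - 1) = 0, so r = -2, 1.
Hence y_h = C1*exp(-2*x) + C2*exp(x).
Try y_p = A*cos(5*x) + B*sin(5*x). Substituting and equating the coefficients of cos(5x) and sin(5x) gives A = -15/754, B = -81/754, so y_p = -81*sin(5*x)/754 - 15*cos(5*x)/754.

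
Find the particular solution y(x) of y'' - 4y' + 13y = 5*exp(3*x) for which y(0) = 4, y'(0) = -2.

y = exp(3*x)/2 - 7*exp(2*x)*sin(3*x)/2 + 7*cos(3*x)*exp(2*x)/2

Characteristic equation r² - 4r + 13 = 0 has discriminant (-4)² - 4·(13) = -36 < 0, so r = 2 ± 3i.
Hence y_h = C1*cos(3*x)*exp(2*x) + C2*exp(2*x)*sin(3*x).
Try y_p = A*exp(3*x). Substituting into the equation and dividing by exp(3*x) gives A = 1/2, so y_p = exp(3*x)/2.
General solution: y = exp(3*x)/2 + C1*cos(3*x)*exp(2*x) + C2*exp(2*x)*sin(3*x).
Apply the initial conditions: y(0) = 1/2 + C1 = 4 and y'(0) = 3/2 + 2*C1 + 3*C2 = -2. Solving gives C1 = 7/2, C2 = -7/2.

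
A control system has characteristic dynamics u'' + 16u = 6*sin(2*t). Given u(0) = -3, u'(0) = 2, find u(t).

Characteristic equation r² + 16 = 0 has discriminant (0)² - 4·(16) = -64 < 0, so r = ± 4i.
Hence u_h = C1*cos(4*t) + C2*sin(4*t).
Try u_p = A*cos(2*t) + B*sin(2*t). Substituting and equating the coefficients of cos(2t) and sin(2t) gives A = 0, B = 1/2, so u_p = sin(2*t)/2.
General solution: u = sin(2*t)/2 + C1*cos(4*t) + C2*sin(4*t).
Apply the initial conditions: u(0) = C1 = -3 and u'(0) = 1 + 4*C2 = 2. Solving gives C1 = -3, C2 = 1/4.

u = sin(2*t)/2 - 3*cos(4*t) + sin(4*t)/4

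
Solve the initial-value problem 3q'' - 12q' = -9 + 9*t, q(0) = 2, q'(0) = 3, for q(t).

Divide through by 3: q'' - 4q' = -3 + 3*t.
Characteristic equation r² - 4r = 0 factors as (r - 4)r = 0, so r = 4, 0.
Hence q_h = C1*exp(4*t) + C2.
Since 0 is a characteristic root (multiplicity 1), multiply the polynomial trial by t: try q_p = t*(A0 + A1*t). Substituting and matching coefficients of each power of t gives A0 = 9/16, A1 = -3/8, so q_p = -3*t^2/8 + 9*t/16.
General solution: q = C2 - 3*t^2/8 + 9*t/16 + C1*exp(4*t).
Apply the initial conditions: q(0) = C1 + C2 = 2 and q'(0) = 9/16 + 4*C1 = 3. Solving gives C1 = 39/64, C2 = 89/64.

q = 89/64 - 3*t**2/8 + 9*t/16 + 39*exp(4*t)/64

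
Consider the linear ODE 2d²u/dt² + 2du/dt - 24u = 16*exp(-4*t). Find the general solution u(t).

u = C1*exp(3*t) + C2*exp(-4*t) - 8*t*exp(-4*t)/7

Divide through by 2: u'' + u' - 12u = 8*exp(-4*t).
Characteristic equation r² + r - 12 = 0 factors as (r - 3)(r + 4) = 0, so r = 3, -4.
Hence u_h = C1*exp(3*t) + C2*exp(-4*t).
Since exp(-4*t) solves the homogeneous equation (r = -4 is a root of multiplicity 1), multiply the trial by t. Try u_p = A*t*exp(-4*t). Substituting into the equation and dividing by exp(-4*t) gives A = -8/7, so u_p = -8*t*exp(-4*t)/7.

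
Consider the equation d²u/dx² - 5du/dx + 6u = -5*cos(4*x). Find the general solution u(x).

Characteristic equation r² - 5r + 6 = 0 factors as (r - 2)(r - 3) = 0, so r = 2, 3.
Hence u_h = C1*exp(2*x) + C2*exp(3*x).
Try u_p = A*cos(4*x) + B*sin(4*x). Substituting and equating the coefficients of cos(4x) and sin(4x) gives A = 1/10, B = 1/5, so u_p = sin(4*x)/5 + cos(4*x)/10.

u = sin(4*x)/5 + cos(4*x)/10 + C1*exp(2*x) + C2*exp(3*x)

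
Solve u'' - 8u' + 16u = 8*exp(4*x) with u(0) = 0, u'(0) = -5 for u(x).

Characteristic equation r² - 8r + 16 = 0 has discriminant (-8)² - 4·(16) = 0, so r = 4 is a repeated root.
Hence u_h = (C1 + C2*x)*exp(4*x).
Since exp(4*x) solves the homogeneous equation (r = 4 is a root of multiplicity 2), multiply the trial by x^2. Try u_p = A*x^2*exp(4*x). Substituting into the equation and dividing by exp(4*x) gives A = 4, so u_p = 4*x^2*exp(4*x).
General solution: u = C1*exp(4*x) + 4*x^2*exp(4*x) + C2*x*exp(4*x).
Apply the initial conditions: u(0) = C1 = 0 and u'(0) = C2 + 4*C1 = -5. Solving gives C1 = 0, C2 = -5.

u = -5*x*exp(4*x) + 4*x**2*exp(4*x)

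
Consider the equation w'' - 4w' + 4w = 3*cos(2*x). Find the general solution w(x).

w = -3*sin(2*x)/8 + C1*exp(2*x) + C2*x*exp(2*x)

Characteristic equation r² - 4r + 4 = 0 has discriminant (-4)² - 4·(4) = 0, so r = 2 is a repeated root.
Hence w_h = (C1 + C2*x)*exp(2*x).
Try w_p = A*cos(2*x) + B*sin(2*x). Substituting and equating the coefficients of cos(2x) and sin(2x) gives A = 0, B = -3/8, so w_p = -3*sin(2*x)/8.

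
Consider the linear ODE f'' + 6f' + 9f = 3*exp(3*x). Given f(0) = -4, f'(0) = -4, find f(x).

Characteristic equation r² + 6r + 9 = 0 has discriminant (6)² - 4·(9) = 0, so r = -3 is a repeated root.
Hence f_h = (C1 + C2*x)*exp(-3*x).
Try f_p = A*exp(3*x). Substituting into the equation and dividing by exp(3*x) gives A = 1/12, so f_p = exp(3*x)/12.
General solution: f = exp(3*x)/12 + C1*exp(-3*x) + C2*x*exp(-3*x).
Apply the initial conditions: f(0) = 1/12 + C1 = -4 and f'(0) = 1/4 + C2 - 3*C1 = -4. Solving gives C1 = -49/12, C2 = -33/2.

f = -49*exp(-3*x)/12 + exp(3*x)/12 - 33*x*exp(-3*x)/2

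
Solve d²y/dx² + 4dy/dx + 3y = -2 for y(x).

y = -2/3 + C1*exp(-3*x) + C2*exp(-x)

Characteristic equation r² + 4r + 3 = 0 factors as (r + 3)(r + 1) = 0, so r = -3, -1.
Hence y_h = C1*exp(-3*x) + C2*exp(-x).
For the particular solution try y_p = A0. Substituting and matching coefficients of each power of x gives A0 = -2/3, so y_p = -2/3.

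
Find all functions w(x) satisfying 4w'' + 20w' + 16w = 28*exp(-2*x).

Divide through by 4: w'' + 5w' + 4w = 7*exp(-2*x).
Characteristic equation r² + 5r + 4 = 0 factors as (r + 1)(r + 4) = 0, so r = -1, -4.
Hence w_h = C1*exp(-x) + C2*exp(-4*x).
Try w_p = A*exp(-2*x). Substituting into the equation and dividing by exp(-2*x) gives A = -7/2, so w_p = -7*exp(-2*x)/2.

w = -7*exp(-2*x)/2 + C1*exp(-x) + C2*exp(-4*x)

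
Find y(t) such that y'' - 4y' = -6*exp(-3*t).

Characteristic equation r² - 4r = 0 factors as (r - 4)r = 0, so r = 4, 0.
Hence y_h = C1*exp(4*t) + C2.
Try y_p = A*exp(-3*t). Substituting into the equation and dividing by exp(-3*t) gives A = -2/7, so y_p = -2*exp(-3*t)/7.

y = C2 - 2*exp(-3*t)/7 + C1*exp(4*t)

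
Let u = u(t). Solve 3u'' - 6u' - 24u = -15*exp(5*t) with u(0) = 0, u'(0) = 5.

Divide through by 3: u'' - 2u' - 8u = -5*exp(5*t).
Characteristic equation r² - 2r - 8 = 0 factors as (r - 4)(r + 2) = 0, so r = 4, -2.
Hence u_h = C1*exp(4*t) + C2*exp(-2*t).
Try u_p = A*exp(5*t). Substituting into the equation and dividing by exp(5*t) gives A = -5/7, so u_p = -5*exp(5*t)/7.
General solution: u = -5*exp(5*t)/7 + C1*exp(4*t) + C2*exp(-2*t).
Apply the initial conditions: u(0) = -5/7 + C1 + C2 = 0 and u'(0) = -25/7 - 2*C2 + 4*C1 = 5. Solving gives C1 = 5/3, C2 = -20/21.

u = -20*exp(-2*t)/21 - 5*exp(5*t)/7 + 5*exp(4*t)/3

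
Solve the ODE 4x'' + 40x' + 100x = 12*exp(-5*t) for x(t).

Divide through by 4: x'' + 10x' + 25x = 3*exp(-5*t).
Characteristic equation r² + 10r + 25 = 0 has discriminant (10)² - 4·(25) = 0, so r = -5 is a repeated root.
Hence x_h = (C1 + C2*t)*exp(-5*t).
Since exp(-5*t) solves the homogeneous equation (r = -5 is a root of multiplicity 2), multiply the trial by t^2. Try x_p = A*t^2*exp(-5*t). Substituting into the equation and dividing by exp(-5*t) gives A = 3/2, so x_p = 3*t^2*exp(-5*t)/2.

x = C1*exp(-5*t) + 3*t**2*exp(-5*t)/2 + C2*t*exp(-5*t)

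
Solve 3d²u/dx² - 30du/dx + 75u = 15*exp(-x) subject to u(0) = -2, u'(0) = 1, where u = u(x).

Divide through by 3: u'' - 10u' + 25u = 5*exp(-x).
Characteristic equation r² - 10r + 25 = 0 has discriminant (-10)² - 4·(25) = 0, so r = 5 is a repeated root.
Hence u_h = (C1 + C2*x)*exp(5*x).
Try u_p = A*exp(-x). Substituting into the equation and dividing by exp(-x) gives A = 5/36, so u_p = 5*exp(-x)/36.
General solution: u = 5*exp(-x)/36 + C1*exp(5*x) + C2*x*exp(5*x).
Apply the initial conditions: u(0) = 5/36 + C1 = -2 and u'(0) = -5/36 + C2 + 5*C1 = 1. Solving gives C1 = -77/36, C2 = 71/6.

u = -77*exp(5*x)/36 + 5*exp(-x)/36 + 71*x*exp(5*x)/6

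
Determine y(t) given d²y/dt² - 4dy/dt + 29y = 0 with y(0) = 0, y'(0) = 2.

y = 2*exp(2*t)*sin(5*t)/5

Characteristic equation r² - 4r + 29 = 0 has discriminant (-4)² - 4·(29) = -100 < 0, so r = 2 ± 5i.
Hence y_h = C1*cos(5*t)*exp(2*t) + C2*exp(2*t)*sin(5*t).
Apply the initial conditions: y(0) = C1 = 0 and y'(0) = 2*C1 + 5*C2 = 2. Solving gives C1 = 0, C2 = 2/5.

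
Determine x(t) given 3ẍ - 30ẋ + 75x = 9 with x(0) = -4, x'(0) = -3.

Divide through by 3: x'' - 10x' + 25x = 3.
Characteristic equation r² - 10r + 25 = 0 has discriminant (-10)² - 4·(25) = 0, so r = 5 is a repeated root.
Hence x_h = (C1 + C2*t)*exp(5*t).
For the particular solution try x_p = A0. Substituting and matching coefficients of each power of t gives A0 = 3/25, so x_p = 3/25.
General solution: x = 3/25 + C1*exp(5*t) + C2*t*exp(5*t).
Apply the initial conditions: x(0) = 3/25 + C1 = -4 and x'(0) = C2 + 5*C1 = -3. Solving gives C1 = -103/25, C2 = 88/5.

x = 3/25 - 103*exp(5*t)/25 + 88*t*exp(5*t)/5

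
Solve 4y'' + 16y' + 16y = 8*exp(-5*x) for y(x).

y = 2*exp(-5*x)/9 + C1*exp(-2*x) + C2*x*exp(-2*x)

Divide through by 4: y'' + 4y' + 4y = 2*exp(-5*x).
Characteristic equation r² + 4r + 4 = 0 has discriminant (4)² - 4·(4) = 0, so r = -2 is a repeated root.
Hence y_h = (C1 + C2*x)*exp(-2*x).
Try y_p = A*exp(-5*x). Substituting into the equation and dividing by exp(-5*x) gives A = 2/9, so y_p = 2*exp(-5*x)/9.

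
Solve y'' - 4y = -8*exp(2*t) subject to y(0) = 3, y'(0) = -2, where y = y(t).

Characteristic equation r² - 4 = 0 factors as (r - 2)(r + 2) = 0, so r = 2, -2.
Hence y_h = C1*exp(2*t) + C2*exp(-2*t).
Since exp(2*t) solves the homogeneous equation (r = 2 is a root of multiplicity 1), multiply the trial by t. Try y_p = A*t*exp(2*t). Substituting into the equation and dividing by exp(2*t) gives A = -2, so y_p = -2*t*exp(2*t).
General solution: y = C1*exp(2*t) + C2*exp(-2*t) - 2*t*exp(2*t).
Apply the initial conditions: y(0) = C1 + C2 = 3 and y'(0) = -2 - 2*C2 + 2*C1 = -2. Solving gives C1 = 3/2, C2 = 3/2.

y = 3*exp(-2*t)/2 + 3*exp(2*t)/2 - 2*t*exp(2*t)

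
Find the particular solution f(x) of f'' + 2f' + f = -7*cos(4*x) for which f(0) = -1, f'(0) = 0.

f = -394*exp(-x)/289 - 56*sin(4*x)/289 + 105*cos(4*x)/289 - 10*x*exp(-x)/17

Characteristic equation r² + 2r + 1 = 0 has discriminant (2)² - 4·(1) = 0, so r = -1 is a repeated root.
Hence f_h = (C1 + C2*x)*exp(-x).
Try f_p = A*cos(4*x) + B*sin(4*x). Substituting and equating the coefficients of cos(4x) and sin(4x) gives A = 105/289, B = -56/289, so f_p = -56*sin(4*x)/289 + 105*cos(4*x)/289.
General solution: f = -56*sin(4*x)/289 + 105*cos(4*x)/289 + C1*exp(-x) + C2*x*exp(-x).
Apply the initial conditions: f(0) = 105/289 + C1 = -1 and f'(0) = -224/289 + C2 - C1 = 0. Solving gives C1 = -394/289, C2 = -10/17.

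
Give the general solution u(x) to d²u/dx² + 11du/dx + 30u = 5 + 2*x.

Characteristic equation r² + 11r + 30 = 0 factors as (r + 5)(r + 6) = 0, so r = -5, -6.
Hence u_h = C1*exp(-5*x) + C2*exp(-6*x).
For the particular solution try u_p = A0 + A1*x. Substituting and matching coefficients of each power of x gives A0 = 32/225, A1 = 1/15, so u_p = 32/225 + x/15.

u = 32/225 + x/15 + C1*exp(-5*x) + C2*exp(-6*x)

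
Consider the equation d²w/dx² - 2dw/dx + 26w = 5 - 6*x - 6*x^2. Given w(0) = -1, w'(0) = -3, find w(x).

w = 833/4394 - 45*x/169 - 3*x**2/13 - 5227*cos(5*x)*exp(x)/4394 - 1357*exp(x)*sin(5*x)/4394

Characteristic equation r² - 2r + 26 = 0 has discriminant (-2)² - 4·(26) = -100 < 0, so r = 1 ± 5i.
Hence w_h = C1*cos(5*x)*exp(x) + C2*exp(x)*sin(5*x).
For the particular solution try w_p = A0 + A1*x + A2*x^2. Substituting and matching coefficients of each power of x gives A0 = 833/4394, A1 = -45/169, A2 = -3/13, so w_p = 833/4394 - 45*x/169 - 3*x^2/13.
General solution: w = 833/4394 - 45*x/169 - 3*x^2/13 + C1*cos(5*x)*exp(x) + C2*exp(x)*sin(5*x).
Apply the initial conditions: w(0) = 833/4394 + C1 = -1 and w'(0) = -45/169 + C1 + 5*C2 = -3. Solving gives C1 = -5227/4394, C2 = -1357/4394.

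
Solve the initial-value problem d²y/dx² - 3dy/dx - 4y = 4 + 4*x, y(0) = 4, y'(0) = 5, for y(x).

Characteristic equation r² - 3r - 4 = 0 factors as (r + 1)(r - 4) = 0, so r = -1, 4.
Hence y_h = C1*exp(-x) + C2*exp(4*x).
For the particular solution try y_p = A0 + A1*x. Substituting and matching coefficients of each power of x gives A0 = -1/4, A1 = -1, so y_p = -1/4 - x.
General solution: y = -1/4 - x + C1*exp(-x) + C2*exp(4*x).
Apply the initial conditions: y(0) = -1/4 + C1 + C2 = 4 and y'(0) = -1 - C1 + 4*C2 = 5. Solving gives C1 = 11/5, C2 = 41/20.

y = -1/4 - x + 11*exp(-x)/5 + 41*exp(4*x)/20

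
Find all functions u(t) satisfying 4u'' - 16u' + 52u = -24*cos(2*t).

Divide through by 4: u'' - 4u' + 13u = -6*cos(2*t).
Characteristic equation r² - 4r + 13 = 0 has discriminant (-4)² - 4·(13) = -36 < 0, so r = 2 ± 3i.
Hence u_h = C1*cos(3*t)*exp(2*t) + C2*exp(2*t)*sin(3*t).
Try u_p = A*cos(2*t) + B*sin(2*t). Substituting and equating the coefficients of cos(2t) and sin(2t) gives A = -54/145, B = 48/145, so u_p = -54*cos(2*t)/145 + 48*sin(2*t)/145.

u = -54*cos(2*t)/145 + 48*sin(2*t)/145 + C1*cos(3*t)*exp(2*t) + C2*exp(2*t)*sin(3*t)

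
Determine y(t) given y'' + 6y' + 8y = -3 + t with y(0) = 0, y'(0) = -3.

Characteristic equation r² + 6r + 8 = 0 factors as (r + 4)(r + 2) = 0, so r = -4, -2.
Hence y_h = C1*exp(-4*t) + C2*exp(-2*t).
For the particular solution try y_p = A0 + A1*t. Substituting and matching coefficients of each power of t gives A0 = -15/32, A1 = 1/8, so y_p = -15/32 + t/8.
General solution: y = -15/32 + t/8 + C1*exp(-4*t) + C2*exp(-2*t).
Apply the initial conditions: y(0) = -15/32 + C1 + C2 = 0 and y'(0) = 1/8 - 4*C1 - 2*C2 = -3. Solving gives C1 = 35/32, C2 = -5/8.

y = -15/32 - 5*exp(-2*t)/8 + t/8 + 35*exp(-4*t)/32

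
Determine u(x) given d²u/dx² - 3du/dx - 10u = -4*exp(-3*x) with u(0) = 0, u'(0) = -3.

u = -exp(-3*x)/2 - exp(5*x)/2 + exp(-2*x)

Characteristic equation r² - 3r - 10 = 0 factors as (r + 2)(r - 5) = 0, so r = -2, 5.
Hence u_h = C1*exp(-2*x) + C2*exp(5*x).
Try u_p = A*exp(-3*x). Substituting into the equation and dividing by exp(-3*x) gives A = -1/2, so u_p = -exp(-3*x)/2.
General solution: u = -exp(-3*x)/2 + C1*exp(-2*x) + C2*exp(5*x).
Apply the initial conditions: u(0) = -1/2 + C1 + C2 = 0 and u'(0) = 3/2 - 2*C1 + 5*C2 = -3. Solving gives C1 = 1, C2 = -1/2.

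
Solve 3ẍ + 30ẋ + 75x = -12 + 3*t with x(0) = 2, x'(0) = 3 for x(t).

x = -22/125 + t/25 + 272*exp(-5*t)/125 + 346*t*exp(-5*t)/25

Divide through by 3: x'' + 10x' + 25x = -4 + t.
Characteristic equation r² + 10r + 25 = 0 has discriminant (10)² - 4·(25) = 0, so r = -5 is a repeated root.
Hence x_h = (C1 + C2*t)*exp(-5*t).
For the particular solution try x_p = A0 + A1*t. Substituting and matching coefficients of each power of t gives A0 = -22/125, A1 = 1/25, so x_p = -22/125 + t/25.
General solution: x = -22/125 + t/25 + C1*exp(-5*t) + C2*t*exp(-5*t).
Apply the initial conditions: x(0) = -22/125 + C1 = 2 and x'(0) = 1/25 + C2 - 5*C1 = 3. Solving gives C1 = 272/125, C2 = 346/25.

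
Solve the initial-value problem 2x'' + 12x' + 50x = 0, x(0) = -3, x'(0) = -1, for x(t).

Divide through by 2: x'' + 6x' + 25x = 0.
Characteristic equation r² + 6r + 25 = 0 has discriminant (6)² - 4·(25) = -64 < 0, so r = -3 ± 4i.
Hence x_h = C1*cos(4*t)*exp(-3*t) + C2*exp(-3*t)*sin(4*t).
Apply the initial conditions: x(0) = C1 = -3 and x'(0) = -3*C1 + 4*C2 = -1. Solving gives C1 = -3, C2 = -5/2.

x = -3*cos(4*t)*exp(-3*t) - 5*exp(-3*t)*sin(4*t)/2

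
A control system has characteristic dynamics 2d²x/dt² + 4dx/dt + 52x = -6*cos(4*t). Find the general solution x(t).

x = -15*cos(4*t)/82 - 6*sin(4*t)/41 + C1*cos(5*t)*exp(-t) + C2*exp(-t)*sin(5*t)

Divide through by 2: x'' + 2x' + 26x = -3*cos(4*t).
Characteristic equation r² + 2r + 26 = 0 has discriminant (2)² - 4·(26) = -100 < 0, so r = -1 ± 5i.
Hence x_h = C1*cos(5*t)*exp(-t) + C2*exp(-t)*sin(5*t).
Try x_p = A*cos(4*t) + B*sin(4*t). Substituting and equating the coefficients of cos(4t) and sin(4t) gives A = -15/82, B = -6/41, so x_p = -15*cos(4*t)/82 - 6*sin(4*t)/41.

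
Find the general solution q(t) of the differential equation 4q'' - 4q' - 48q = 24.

q = -1/2 + C1*exp(4*t) + C2*exp(-3*t)

Divide through by 4: q'' - q' - 12q = 6.
Characteristic equation r² - r - 12 = 0 factors as (r - 4)(r + 3) = 0, so r = 4, -3.
Hence q_h = C1*exp(4*t) + C2*exp(-3*t).
For the particular solution try q_p = A0. Substituting and matching coefficients of each power of t gives A0 = -1/2, so q_p = -1/2.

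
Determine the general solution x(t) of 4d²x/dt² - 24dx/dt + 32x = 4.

x = 1/8 + C1*exp(4*t) + C2*exp(2*t)

Divide through by 4: x'' - 6x' + 8x = 1.
Characteristic equation r² - 6r + 8 = 0 factors as (r - 4)(r - 2) = 0, so r = 4, 2.
Hence x_h = C1*exp(4*t) + C2*exp(2*t).
For the particular solution try x_p = A0. Substituting and matching coefficients of each power of t gives A0 = 1/8, so x_p = 1/8.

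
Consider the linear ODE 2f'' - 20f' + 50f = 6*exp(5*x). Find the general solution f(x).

f = C1*exp(5*x) + 3*x**2*exp(5*x)/2 + C2*x*exp(5*x)

Divide through by 2: f'' - 10f' + 25f = 3*exp(5*x).
Characteristic equation r² - 10r + 25 = 0 has discriminant (-10)² - 4·(25) = 0, so r = 5 is a repeated root.
Hence f_h = (C1 + C2*x)*exp(5*x).
Since exp(5*x) solves the homogeneous equation (r = 5 is a root of multiplicity 2), multiply the trial by x^2. Try f_p = A*x^2*exp(5*x). Substituting into the equation and dividing by exp(5*x) gives A = 3/2, so f_p = 3*x^2*exp(5*x)/2.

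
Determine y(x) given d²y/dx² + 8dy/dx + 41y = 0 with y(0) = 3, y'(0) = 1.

Characteristic equation r² + 8r + 41 = 0 has discriminant (8)² - 4·(41) = -100 < 0, so r = -4 ± 5i.
Hence y_h = C1*cos(5*x)*exp(-4*x) + C2*exp(-4*x)*sin(5*x).
Apply the initial conditions: y(0) = C1 = 3 and y'(0) = -4*C1 + 5*C2 = 1. Solving gives C1 = 3, C2 = 13/5.

y = 3*cos(5*x)*exp(-4*x) + 13*exp(-4*x)*sin(5*x)/5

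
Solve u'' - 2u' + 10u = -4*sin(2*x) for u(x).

u = -6*sin(2*x)/13 - 4*cos(2*x)/13 + C1*cos(3*x)*exp(x) + C2*exp(x)*sin(3*x)

Characteristic equation r² - 2r + 10 = 0 has discriminant (-2)² - 4·(10) = -36 < 0, so r = 1 ± 3i.
Hence u_h = C1*cos(3*x)*exp(x) + C2*exp(x)*sin(3*x).
Try u_p = A*cos(2*x) + B*sin(2*x). Substituting and equating the coefficients of cos(2x) and sin(2x) gives A = -4/13, B = -6/13, so u_p = -6*sin(2*x)/13 - 4*cos(2*x)/13.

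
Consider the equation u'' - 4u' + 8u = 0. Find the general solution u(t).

Characteristic equation r² - 4r + 8 = 0 has discriminant (-4)² - 4·(8) = -16 < 0, so r = 2 ± 2i.
Hence u_h = C1*cos(2*t)*exp(2*t) + C2*exp(2*t)*sin(2*t).

u = C1*cos(2*t)*exp(2*t) + C2*exp(2*t)*sin(2*t)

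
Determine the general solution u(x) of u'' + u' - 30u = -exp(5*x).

u = C1*exp(5*x) + C2*exp(-6*x) - x*exp(5*x)/11

Characteristic equation r² + r - 30 = 0 factors as (r - 5)(r + 6) = 0, so r = 5, -6.
Hence u_h = C1*exp(5*x) + C2*exp(-6*x).
Since exp(5*x) solves the homogeneous equation (r = 5 is a root of multiplicity 1), multiply the trial by x. Try u_p = A*x*exp(5*x). Substituting into the equation and dividing by exp(5*x) gives A = -1/11, so u_p = -x*exp(5*x)/11.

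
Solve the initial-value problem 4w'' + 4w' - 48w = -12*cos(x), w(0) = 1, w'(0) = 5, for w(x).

w = -46*exp(-4*x)/119 - 3*sin(x)/170 + 39*cos(x)/170 + 81*exp(3*x)/70

Divide through by 4: w'' + w' - 12w = -3*cos(x).
Characteristic equation r² + r - 12 = 0 factors as (r + 4)(r - 3) = 0, so r = -4, 3.
Hence w_h = C1*exp(-4*x) + C2*exp(3*x).
Try w_p = A*cos(x) + B*sin(x). Substituting and equating the coefficients of cos(x) and sin(x) gives A = 39/170, B = -3/170, so w_p = -3*sin(x)/170 + 39*cos(x)/170.
General solution: w = -3*sin(x)/170 + 39*cos(x)/170 + C1*exp(-4*x) + C2*exp(3*x).
Apply the initial conditions: w(0) = 39/170 + C1 + C2 = 1 and w'(0) = -3/170 - 4*C1 + 3*C2 = 5. Solving gives C1 = -46/119, C2 = 81/70.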